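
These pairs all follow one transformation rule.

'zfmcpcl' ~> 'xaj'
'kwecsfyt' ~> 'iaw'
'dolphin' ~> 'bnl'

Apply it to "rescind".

pab

In each case the input is transformed by: shift every letter 2 places backward in the alphabet (wrapping around), then keep one character in every 3, starting at position 1 (positions 1st, 4th, 7th, ...).
Working it through for "rescind": intermediate "pcqaglb", final "pab".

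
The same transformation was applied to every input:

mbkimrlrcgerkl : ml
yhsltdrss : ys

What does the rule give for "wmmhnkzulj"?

wj

In each case the input is transformed by: take characters alternately from the front and the back (1st, last, 2nd, 2nd-last, ...), then keep only the first 2 characters.
On "wmmhnkzulj" that produces "wj".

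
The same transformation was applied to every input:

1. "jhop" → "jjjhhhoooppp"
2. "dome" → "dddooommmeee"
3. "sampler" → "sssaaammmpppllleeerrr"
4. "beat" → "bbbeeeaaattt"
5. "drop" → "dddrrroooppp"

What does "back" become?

The transformation: repeat every character 3 times.
Doing the same to "back": "bbbaaaccckkk".

bbbaaaccckkk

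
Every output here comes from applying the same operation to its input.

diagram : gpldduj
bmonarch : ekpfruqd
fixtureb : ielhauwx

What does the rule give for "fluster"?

Rule — take characters alternately from the front and the back (1st, last, 2nd, 2nd-last, ...), then shift every letter 3 places forward in the alphabet (wrapping around).
Working it through for "fluster": intermediate "frleuts", final "iuohxwv".

iuohxwv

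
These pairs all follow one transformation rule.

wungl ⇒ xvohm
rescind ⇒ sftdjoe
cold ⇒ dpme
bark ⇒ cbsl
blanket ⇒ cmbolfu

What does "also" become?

The rule is to shift every letter 1 place forward in the alphabet (wrapping around).
For "also" the result is "bmtp".

bmtp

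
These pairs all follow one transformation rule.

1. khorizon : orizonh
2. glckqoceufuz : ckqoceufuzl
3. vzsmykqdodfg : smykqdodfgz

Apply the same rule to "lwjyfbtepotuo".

Looking at the pairs, the operation is to delete the first character, then move the first character to the end.
For "lwjyfbtepotuo" the result is "jyfbtepotuow".

jyfbtepotuow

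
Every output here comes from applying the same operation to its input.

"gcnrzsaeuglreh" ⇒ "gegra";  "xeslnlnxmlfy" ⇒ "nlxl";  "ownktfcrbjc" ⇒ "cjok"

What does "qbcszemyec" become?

Rule — keep one character in every 3, starting at position 1 (positions 1st, 4th, 7th, ...), then move the last 2 characters to the front (rotate right by 2).
"qbcszemyec" → "qsmc" → "mcqs".

mcqs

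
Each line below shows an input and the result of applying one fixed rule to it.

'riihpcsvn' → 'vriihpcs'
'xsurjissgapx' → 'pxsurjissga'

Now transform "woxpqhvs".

The rule is to delete the last character, then move the last character to the front.
On "woxpqhvs": the first step gives "woxpqhv", and the second then gives "vwoxpqh".

vwoxpqh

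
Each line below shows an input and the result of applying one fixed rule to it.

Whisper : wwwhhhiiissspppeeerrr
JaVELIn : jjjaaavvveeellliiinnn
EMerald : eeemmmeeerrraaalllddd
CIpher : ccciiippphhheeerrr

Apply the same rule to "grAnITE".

Each output is the input with this applied: repeat every character 3 times, then convert every letter to lowercase.
"grAnITE" → "gggrrrAAAnnnIIITTTEEE" → "gggrrraaannniiittteee".

gggrrraaannniiittteee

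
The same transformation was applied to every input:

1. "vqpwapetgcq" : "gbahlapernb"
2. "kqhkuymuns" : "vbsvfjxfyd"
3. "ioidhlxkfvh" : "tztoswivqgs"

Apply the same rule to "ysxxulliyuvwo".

The pattern: shift every letter 11 places forward in the alphabet (wrapping around).
For "ysxxulliyuvwo" the result is "jdiifwwtjfghz".

jdiifwwtjfghz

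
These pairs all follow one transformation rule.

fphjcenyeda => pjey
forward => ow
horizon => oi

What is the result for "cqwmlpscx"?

qmp

The transformation: delete the last 2 characters, then keep every other character starting from the second (positions 2nd, 4th, 6th, ...).
Applying that to "cqwmlpscx" gives "qmp".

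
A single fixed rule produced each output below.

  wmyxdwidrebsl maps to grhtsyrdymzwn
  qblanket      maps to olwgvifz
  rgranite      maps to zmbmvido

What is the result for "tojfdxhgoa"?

vojeayscbj

What's happening: move the last character to the front, then shift every letter 5 places backward in the alphabet (wrapping around).
On "tojfdxhgoa": the first step gives "atojfdxhgo", and the second then gives "vojeayscbj".
(Check on "qblanket": → "tqblanke" → "olwgvifz" ✓)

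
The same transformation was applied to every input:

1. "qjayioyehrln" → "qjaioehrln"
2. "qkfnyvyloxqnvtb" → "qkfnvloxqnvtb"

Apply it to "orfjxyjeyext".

Rule — remove every "y".
For "orfjxyjeyext" the result is "orfjxjeext".

orfjxjeext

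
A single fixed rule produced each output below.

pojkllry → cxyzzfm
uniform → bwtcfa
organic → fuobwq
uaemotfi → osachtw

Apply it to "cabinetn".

The transformation: shift every letter 12 places backward in the alphabet (wrapping around), then delete the first character.
Applying both steps to "cabinetn": "qopwbshb", then "opwbshb".

opwbshb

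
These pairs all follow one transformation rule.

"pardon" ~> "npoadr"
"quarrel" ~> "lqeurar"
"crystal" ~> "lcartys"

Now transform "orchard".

Each output is the input with this applied: take characters alternately from the front and the back (1st, last, 2nd, 2nd-last, ...), then swap each adjacent pair of characters (1↔2, 3↔4, ...).
Applying that to "orchard" gives "dorrach".

dorrach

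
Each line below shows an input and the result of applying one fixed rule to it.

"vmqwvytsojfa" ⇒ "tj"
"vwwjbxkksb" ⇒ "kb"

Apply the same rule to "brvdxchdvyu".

Each output is the input with this applied: keep one character in every 3, starting at position 1 (positions 1st, 4th, 7th, ...), then keep only the last 2 characters.
For "brvdxchdvyu", step one produces "bdhy"; step two turns that into "hy".
(Check on "vmqwvytsojfa": → "vwtj" → "tj" ✓)

hy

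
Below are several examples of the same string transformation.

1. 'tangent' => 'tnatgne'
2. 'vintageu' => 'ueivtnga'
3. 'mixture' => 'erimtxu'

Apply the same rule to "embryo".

Looking at the pairs, the operation is to move the last 2 characters to the front (rotate right by 2), then swap each adjacent pair of characters (1↔2, 3↔4, ...).
Applying both steps to "embryo": "yoembr", then "oymerb".

oymerb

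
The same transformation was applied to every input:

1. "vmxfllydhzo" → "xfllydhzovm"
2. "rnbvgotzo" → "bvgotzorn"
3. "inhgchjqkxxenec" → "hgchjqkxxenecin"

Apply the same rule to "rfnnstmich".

nnstmichrf

The pattern: move the first 2 characters to the end (rotate left by 2).
Doing the same to "rfnnstmich": "nnstmichrf".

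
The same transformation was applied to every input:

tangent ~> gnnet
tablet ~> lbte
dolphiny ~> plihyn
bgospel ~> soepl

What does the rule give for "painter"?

nietr

The pattern: delete the first 2 characters, then swap each adjacent pair of characters (1↔2, 3↔4, ...).
On "painter": the first step gives "inter", and the second then gives "nietr".
(Check on "dolphiny": → "lphiny" → "plihyn" ✓)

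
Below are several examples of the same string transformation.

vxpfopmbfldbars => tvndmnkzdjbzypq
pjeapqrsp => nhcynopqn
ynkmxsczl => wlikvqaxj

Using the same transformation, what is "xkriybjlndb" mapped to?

Looking at the pairs, the operation is to shift every letter 2 places backward in the alphabet (wrapping around).
So "xkriybjlndb" becomes "vipgwzhjlbz".

vipgwzhjlbz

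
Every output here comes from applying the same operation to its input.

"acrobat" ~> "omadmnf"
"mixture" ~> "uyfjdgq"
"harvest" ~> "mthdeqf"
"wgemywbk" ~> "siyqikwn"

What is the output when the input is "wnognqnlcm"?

zisaczxzyo

The pattern: swap each adjacent pair of characters (1↔2, 3↔4, ...), then shift every letter 12 places forward in the alphabet (wrapping around).
Applying both steps to "wnognqnlcm": "nwgoqnlnmc", then "zisaczxzyo".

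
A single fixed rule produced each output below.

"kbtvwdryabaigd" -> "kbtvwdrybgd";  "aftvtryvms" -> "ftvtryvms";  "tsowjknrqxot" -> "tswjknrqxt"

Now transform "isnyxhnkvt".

snyxhnkvt

Looking at the pairs, the operation is to remove every vowel.
On "isnyxhnkvt" that produces "snyxhnkvt".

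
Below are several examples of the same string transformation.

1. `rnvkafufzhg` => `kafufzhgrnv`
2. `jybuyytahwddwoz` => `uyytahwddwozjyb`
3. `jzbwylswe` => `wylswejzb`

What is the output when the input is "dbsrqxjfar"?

rqxjfardbs

Rule — move the first 3 characters to the end (rotate left by 3).
Applying that to "dbsrqxjfar" gives "rqxjfardbs".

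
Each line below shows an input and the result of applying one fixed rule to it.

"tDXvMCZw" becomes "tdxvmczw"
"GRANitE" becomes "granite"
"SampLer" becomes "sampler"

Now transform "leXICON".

lexicon

The pattern: convert every letter to lowercase.
For "leXICON" the result is "lexicon".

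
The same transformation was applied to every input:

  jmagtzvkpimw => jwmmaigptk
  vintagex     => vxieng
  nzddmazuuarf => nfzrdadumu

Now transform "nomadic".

The transformation: take characters alternately from the front and the back (1st, last, 2nd, 2nd-last, ...), then delete the last 2 characters.
On "nomadic": the first step gives "ncoimda", and the second then gives "ncoim".
(Check on "jmagtzvkpimw": → "jwmmaigptkzv" → "jwmmaigptk" ✓)

ncoim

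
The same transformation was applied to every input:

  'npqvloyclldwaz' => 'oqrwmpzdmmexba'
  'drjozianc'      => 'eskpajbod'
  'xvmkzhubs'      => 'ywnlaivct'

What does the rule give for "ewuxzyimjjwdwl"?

The rule is to shift every letter 1 place forward in the alphabet (wrapping around).
Applying that to "ewuxzyimjjwdwl" gives "fxvyazjnkkxexm".

fxvyazjnkkxexm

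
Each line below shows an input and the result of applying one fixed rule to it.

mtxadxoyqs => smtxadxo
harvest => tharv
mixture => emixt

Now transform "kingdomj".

What's happening: move the last character to the front, then delete the last 2 characters.
Applying both steps to "kingdomj": "jkingdom", then "jkingd".

jkingd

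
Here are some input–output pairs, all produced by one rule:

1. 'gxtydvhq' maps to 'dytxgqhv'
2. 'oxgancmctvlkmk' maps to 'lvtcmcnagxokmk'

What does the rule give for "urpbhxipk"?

Each output is the input with this applied: reverse the string, then move the first 3 characters to the end (rotate left by 3).
Starting from "urpbhxipk": after the first operation, "kpixhbpru"; after the second, "xhbprukpi".

xhbprukpi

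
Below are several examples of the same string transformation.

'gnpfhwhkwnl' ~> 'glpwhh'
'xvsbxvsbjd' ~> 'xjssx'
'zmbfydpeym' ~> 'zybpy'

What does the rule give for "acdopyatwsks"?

In each case the input is transformed by: keep every other character starting from the first (positions 1st, 3rd, 5th, ...), then take characters alternately from the front and the back (1st, last, 2nd, 2nd-last, ...).
"acdopyatwsks" → "adpawk" → "akdwpa".

akdwpa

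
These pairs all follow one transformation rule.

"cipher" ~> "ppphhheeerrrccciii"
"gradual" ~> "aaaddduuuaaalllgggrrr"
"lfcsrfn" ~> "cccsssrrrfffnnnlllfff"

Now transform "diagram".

The transformation: move the first 2 characters to the end (rotate left by 2), then repeat every character 3 times.
On "diagram": the first step gives "agramdi", and the second then gives "aaagggrrraaammmdddiii".
(Check on "gradual": → "adualgr" → "aaaddduuuaaalllgggrrr" ✓)

aaagggrrraaammmdddiii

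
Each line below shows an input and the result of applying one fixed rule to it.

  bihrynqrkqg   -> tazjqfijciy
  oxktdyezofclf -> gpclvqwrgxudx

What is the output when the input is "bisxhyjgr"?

Rule — shift every letter 8 places backward in the alphabet (wrapping around).
On "bisxhyjgr" that produces "takpzqbyj".

takpzqbyj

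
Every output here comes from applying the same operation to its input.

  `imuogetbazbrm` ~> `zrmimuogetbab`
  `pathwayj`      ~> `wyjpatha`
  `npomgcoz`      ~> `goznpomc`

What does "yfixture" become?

Rule — move the last 3 characters to the front (rotate right by 3), then swap the first and last characters.
On "yfixture": the first step gives "ureyfixt", and the second then gives "treyfixu".

treyfixu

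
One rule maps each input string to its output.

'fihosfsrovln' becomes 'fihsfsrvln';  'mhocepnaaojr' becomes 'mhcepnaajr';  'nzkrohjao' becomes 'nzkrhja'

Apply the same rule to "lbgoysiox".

lbgysix

Rule — remove every "o".
For "lbgoysiox" the result is "lbgysix".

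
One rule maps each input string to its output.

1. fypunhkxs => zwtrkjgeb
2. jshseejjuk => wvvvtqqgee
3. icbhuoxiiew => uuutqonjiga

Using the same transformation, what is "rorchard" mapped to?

Rule — shift every letter 12 places forward in the alphabet (wrapping around), then sort the characters into reverse alphabetical order.
Working it through for "rorchard": intermediate "dadotmdp", final "tpomddda".

tpomddda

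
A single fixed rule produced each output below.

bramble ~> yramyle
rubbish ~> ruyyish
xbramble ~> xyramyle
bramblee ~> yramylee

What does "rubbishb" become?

The rule is to replace every "b" with "y".
Applying that to "rubbishb" gives "ruyyishy".

ruyyishy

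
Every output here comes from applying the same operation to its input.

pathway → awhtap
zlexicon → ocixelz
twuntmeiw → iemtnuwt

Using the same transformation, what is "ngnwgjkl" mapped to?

Each output is the input with this applied: reverse the string, then delete the first character.
For "ngnwgjkl", step one produces "lkjgwngn"; step two turns that into "kjgwngn".

kjgwngn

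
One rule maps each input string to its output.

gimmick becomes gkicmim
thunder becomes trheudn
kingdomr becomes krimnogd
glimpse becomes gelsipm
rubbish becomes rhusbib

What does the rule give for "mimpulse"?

The rule is to take characters alternately from the front and the back (1st, last, 2nd, 2nd-last, ...).
So "mimpulse" becomes "meismlpu".

meismlpu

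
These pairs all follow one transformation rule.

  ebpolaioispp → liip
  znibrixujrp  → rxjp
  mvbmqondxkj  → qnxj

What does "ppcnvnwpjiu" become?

vwju

The transformation: keep every other character starting from the first (positions 1st, 3rd, 5th, ...), then keep only the last 4 characters.
For "ppcnvnwpjiu", step one produces "pcvwju"; step two turns that into "vwju".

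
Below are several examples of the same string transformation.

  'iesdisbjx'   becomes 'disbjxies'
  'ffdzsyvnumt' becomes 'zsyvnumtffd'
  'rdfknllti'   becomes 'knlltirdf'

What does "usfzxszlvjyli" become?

zxszlvjyliusf

Rule — move the first 3 characters to the end (rotate left by 3).
Doing the same to "usfzxszlvjyli": "zxszlvjyliusf".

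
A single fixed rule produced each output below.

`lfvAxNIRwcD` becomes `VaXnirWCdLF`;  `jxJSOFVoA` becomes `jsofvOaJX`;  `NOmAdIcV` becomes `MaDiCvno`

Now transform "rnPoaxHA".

The rule is to flip the case of every letter, then move the first 2 characters to the end (rotate left by 2).
Working it through for "rnPoaxHA": intermediate "RNpOAXha", final "pOAXhaRN".

pOAXhaRN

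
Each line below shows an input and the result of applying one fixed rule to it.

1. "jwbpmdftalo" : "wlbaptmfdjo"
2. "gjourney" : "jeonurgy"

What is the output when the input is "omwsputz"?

The pattern: take characters alternately from the front and the back (1st, last, 2nd, 2nd-last, ...), then move the first 2 characters to the end (rotate left by 2).
"omwsputz" → "ozmtwusp" → "mtwuspoz".
(Check on "gjourney": → "gyjeonur" → "jeonurgy" ✓)

mtwuspoz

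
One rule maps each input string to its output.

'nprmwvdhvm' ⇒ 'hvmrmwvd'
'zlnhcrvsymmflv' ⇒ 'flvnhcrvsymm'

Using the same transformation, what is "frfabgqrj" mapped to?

Each output is the input with this applied: delete the first 2 characters, then move the last 3 characters to the front (rotate right by 3).
Applying that to "frfabgqrj" gives "qrjfabg".
(Check on "zlnhcrvsymmflv": → "nhcrvsymmflv" → "flvnhcrvsymm" ✓)

qrjfabg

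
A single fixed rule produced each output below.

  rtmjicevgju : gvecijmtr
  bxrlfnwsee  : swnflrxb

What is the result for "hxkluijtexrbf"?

The rule is to reverse the string, then delete the first 2 characters.
Working it through for "hxkluijtexrbf": intermediate "fbrxetjiulkxh", final "rxetjiulkxh".

rxetjiulkxh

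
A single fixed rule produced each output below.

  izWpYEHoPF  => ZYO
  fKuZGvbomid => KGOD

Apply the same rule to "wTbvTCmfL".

TTF

The transformation: keep one character in every 3, starting at position 2 (positions 2nd, 5th, 8th, ...), then convert every letter to uppercase.
For "wTbvTCmfL" the result is "TTF".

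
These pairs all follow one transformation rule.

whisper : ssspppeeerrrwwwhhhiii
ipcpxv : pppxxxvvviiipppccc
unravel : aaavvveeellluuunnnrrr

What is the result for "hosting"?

tttiiinnnggghhhooosss

Rule — move the first 3 characters to the end (rotate left by 3), then repeat every character 3 times.
Working it through for "hosting": intermediate "tinghos", final "tttiiinnnggghhhooosss".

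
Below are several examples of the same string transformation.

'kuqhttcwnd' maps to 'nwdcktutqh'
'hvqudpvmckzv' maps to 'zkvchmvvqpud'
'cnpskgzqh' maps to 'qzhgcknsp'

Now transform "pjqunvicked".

What's happening: move the last 2 characters to the front (rotate right by 2), then take characters alternately from the front and the back (1st, last, 2nd, 2nd-last, ...).
Applying both steps to "pjqunvicked": "edpjqunvick", then "ekdcpijvqnu".

ekdcpijvqnu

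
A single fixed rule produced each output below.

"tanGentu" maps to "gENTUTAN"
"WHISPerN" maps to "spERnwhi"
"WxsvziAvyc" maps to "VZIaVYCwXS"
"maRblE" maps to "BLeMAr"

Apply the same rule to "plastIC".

STicPLA

The transformation: flip the case of every letter, then move the first 3 characters to the end (rotate left by 3).
Working it through for "plastIC": intermediate "PLASTic", final "STicPLA".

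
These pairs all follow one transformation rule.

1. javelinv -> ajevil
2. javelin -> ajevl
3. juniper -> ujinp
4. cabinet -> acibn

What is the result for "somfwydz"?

Looking at the pairs, the operation is to delete the last 2 characters, then swap each adjacent pair of characters (1↔2, 3↔4, ...).
So "somfwydz" becomes "osfmyw".

osfmyw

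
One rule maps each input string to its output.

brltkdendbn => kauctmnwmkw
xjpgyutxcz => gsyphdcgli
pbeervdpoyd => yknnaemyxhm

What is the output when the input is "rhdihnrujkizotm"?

aqmrqwadstrixcv

Each output is the input with this applied: shift every letter 9 places forward in the alphabet (wrapping around).
For "rhdihnrujkizotm" the result is "aqmrqwadstrixcv".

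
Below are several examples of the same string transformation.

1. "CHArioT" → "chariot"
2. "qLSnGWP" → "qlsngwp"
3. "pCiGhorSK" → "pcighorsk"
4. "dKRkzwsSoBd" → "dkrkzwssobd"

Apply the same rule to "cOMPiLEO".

compileo

What's happening: convert every letter to lowercase.
Applying that to "cOMPiLEO" gives "compileo".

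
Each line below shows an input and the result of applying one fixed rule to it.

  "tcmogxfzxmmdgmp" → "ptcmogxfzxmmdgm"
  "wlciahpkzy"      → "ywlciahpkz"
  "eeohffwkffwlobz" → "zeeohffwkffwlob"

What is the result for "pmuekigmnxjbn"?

npmuekigmnxjb

The transformation: move the last character to the front.
"pmuekigmnxjbn" → "npmuekigmnxjb".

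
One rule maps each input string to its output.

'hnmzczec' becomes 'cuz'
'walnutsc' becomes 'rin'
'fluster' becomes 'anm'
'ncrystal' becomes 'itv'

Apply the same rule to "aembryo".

The rule is to keep one character in every 3, starting at position 1 (positions 1st, 4th, 7th, ...), then shift every letter 5 places backward in the alphabet (wrapping around).
So "aembryo" becomes "vwj".
(Check on "hnmzczec": → "hze" → "cuz" ✓)

vwj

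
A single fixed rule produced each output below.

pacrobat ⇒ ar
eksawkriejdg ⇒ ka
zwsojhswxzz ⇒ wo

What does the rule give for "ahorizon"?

hr

Rule — keep every other character starting from the second (positions 2nd, 4th, 6th, ...), then keep only the first 2 characters.
On "ahorizon": the first step gives "hrzn", and the second then gives "hr".
(Check on "pacrobat": → "arbt" → "ar" ✓)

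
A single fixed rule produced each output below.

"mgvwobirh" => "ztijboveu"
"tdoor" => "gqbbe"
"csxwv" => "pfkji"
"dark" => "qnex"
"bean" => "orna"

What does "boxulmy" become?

Looking at the pairs, the operation is to shift every letter 13 places forward in the alphabet (wrapping around) — i.e. ROT13.
For "boxulmy" the result is "obkhyzl".

obkhyzl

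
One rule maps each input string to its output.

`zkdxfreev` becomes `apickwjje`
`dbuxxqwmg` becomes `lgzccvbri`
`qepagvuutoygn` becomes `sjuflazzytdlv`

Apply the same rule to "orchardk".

The rule is to shift every letter 5 places forward in the alphabet (wrapping around), then swap the first and last characters.
On "orchardk": the first step gives "twhmfwip", and the second then gives "pwhmfwit".

pwhmfwit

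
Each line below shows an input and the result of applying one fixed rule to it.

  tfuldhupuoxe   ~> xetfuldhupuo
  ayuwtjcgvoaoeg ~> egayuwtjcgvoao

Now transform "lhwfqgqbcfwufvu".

vulhwfqgqbcfwuf

The rule is to move the last 2 characters to the front (rotate right by 2).
Applying that to "lhwfqgqbcfwufvu" gives "vulhwfqgqbcfwuf".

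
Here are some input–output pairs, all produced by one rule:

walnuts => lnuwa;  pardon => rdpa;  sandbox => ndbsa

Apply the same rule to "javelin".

velja

Looking at the pairs, the operation is to delete the last 2 characters, then move the first 2 characters to the end (rotate left by 2).
For "javelin", step one produces "javel"; step two turns that into "velja".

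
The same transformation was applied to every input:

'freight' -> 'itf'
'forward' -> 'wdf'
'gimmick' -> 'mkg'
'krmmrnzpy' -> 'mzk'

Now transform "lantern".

In each case the input is transformed by: keep one character in every 3, starting at position 1 (positions 1st, 4th, 7th, ...), then move the first character to the end.
On "lantern" that produces "tnl".

tnl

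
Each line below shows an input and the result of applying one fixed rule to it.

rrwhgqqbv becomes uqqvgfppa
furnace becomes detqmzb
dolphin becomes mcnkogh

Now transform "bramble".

daqzlak

The rule is to shift every letter 1 place backward in the alphabet (wrapping around), then move the last character to the front.
On "bramble": the first step gives "aqzlakd", and the second then gives "daqzlak".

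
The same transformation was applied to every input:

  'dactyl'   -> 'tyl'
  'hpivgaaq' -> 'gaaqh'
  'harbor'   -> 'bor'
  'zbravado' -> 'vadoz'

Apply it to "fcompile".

The transformation: swap the front and back halves of the string, then delete the last 3 characters.
Applying both steps to "fcompile": "pilefcom", then "pilef".

pilef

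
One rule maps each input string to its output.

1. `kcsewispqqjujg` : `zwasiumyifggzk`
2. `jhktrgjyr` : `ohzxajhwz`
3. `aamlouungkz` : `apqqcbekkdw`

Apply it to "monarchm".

xccedqhs

The rule is to shift every letter 10 places backward in the alphabet (wrapping around), then move the last 2 characters to the front (rotate right by 2).
"monarchm" → "cedqhsxc" → "xccedqhs".
(Check on "aamlouungkz": → "qqcbekkdwap" → "apqqcbekkdw" ✓)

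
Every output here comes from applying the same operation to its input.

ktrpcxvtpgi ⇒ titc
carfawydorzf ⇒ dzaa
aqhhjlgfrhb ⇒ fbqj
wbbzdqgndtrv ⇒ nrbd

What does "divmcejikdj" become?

ijic

Rule — keep one character in every 3, starting at position 2 (positions 2nd, 5th, 8th, ...), then move the first 2 characters to the end (rotate left by 2).
On "divmcejikdj": the first step gives "icij", and the second then gives "ijic".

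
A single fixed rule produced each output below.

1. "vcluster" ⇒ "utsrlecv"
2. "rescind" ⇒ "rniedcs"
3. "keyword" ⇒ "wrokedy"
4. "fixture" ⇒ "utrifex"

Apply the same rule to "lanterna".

rnnleaat

Rule — sort the characters into reverse alphabetical order, then move the first character to the end.
On "lanterna": the first step gives "trnnleaa", and the second then gives "rnnleaat".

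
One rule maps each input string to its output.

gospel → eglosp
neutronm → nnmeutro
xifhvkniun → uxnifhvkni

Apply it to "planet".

eptlan

The rule is to swap the first and last characters, then move the last 2 characters to the front (rotate right by 2).
Applying both steps to "planet": "tlanep", then "eptlan".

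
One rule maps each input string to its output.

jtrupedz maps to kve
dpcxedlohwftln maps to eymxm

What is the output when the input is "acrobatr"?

Each output is the input with this applied: keep one character in every 3, starting at position 1 (positions 1st, 4th, 7th, ...), then shift every letter 1 place forward in the alphabet (wrapping around).
On "acrobatr": the first step gives "aot", and the second then gives "bpu".

bpu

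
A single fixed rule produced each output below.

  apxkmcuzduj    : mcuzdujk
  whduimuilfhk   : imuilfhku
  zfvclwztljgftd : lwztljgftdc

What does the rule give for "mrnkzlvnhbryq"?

The transformation: delete the first 3 characters, then move the first character to the end.
Working it through for "mrnkzlvnhbryq": intermediate "kzlvnhbryq", final "zlvnhbryqk".

zlvnhbryqk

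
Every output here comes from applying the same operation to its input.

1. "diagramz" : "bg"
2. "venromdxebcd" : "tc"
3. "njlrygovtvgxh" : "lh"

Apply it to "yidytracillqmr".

wg

What's happening: shift every letter 2 places backward in the alphabet (wrapping around), then keep only the first 2 characters.
So "yidytracillqmr" becomes "wg".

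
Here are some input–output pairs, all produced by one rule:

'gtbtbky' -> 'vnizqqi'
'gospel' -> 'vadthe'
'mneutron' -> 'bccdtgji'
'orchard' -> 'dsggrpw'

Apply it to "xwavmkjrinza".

mplopckxbgzy

Each output is the input with this applied: shift every letter 11 places backward in the alphabet (wrapping around), then take characters alternately from the front and the back (1st, last, 2nd, 2nd-last, ...).
"xwavmkjrinza" → "mlpkbzygxcop" → "mplopckxbgzy".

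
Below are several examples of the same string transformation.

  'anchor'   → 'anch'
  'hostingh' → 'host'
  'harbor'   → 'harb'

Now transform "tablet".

The transformation: keep only the first 4 characters.
On "tablet" that produces "tabl".

tabl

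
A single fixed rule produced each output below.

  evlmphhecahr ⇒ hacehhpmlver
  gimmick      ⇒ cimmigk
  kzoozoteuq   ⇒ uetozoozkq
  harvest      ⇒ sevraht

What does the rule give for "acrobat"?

The pattern: reverse the string, then move the first character to the end.
For "acrobat" the result is "aborcat".

aborcat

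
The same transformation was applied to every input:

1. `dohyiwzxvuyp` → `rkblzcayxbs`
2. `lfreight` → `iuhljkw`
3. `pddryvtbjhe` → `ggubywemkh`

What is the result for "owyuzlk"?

zbxcon

In each case the input is transformed by: delete the first character, then shift every letter 3 places forward in the alphabet (wrapping around).
"owyuzlk" → "wyuzlk" → "zbxcon".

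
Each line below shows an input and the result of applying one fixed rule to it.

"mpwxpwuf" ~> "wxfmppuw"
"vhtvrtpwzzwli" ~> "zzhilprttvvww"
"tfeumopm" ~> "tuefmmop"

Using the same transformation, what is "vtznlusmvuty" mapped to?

yzlmnsttuuvv

The pattern: sort the characters into alphabetical order, then move the last 2 characters to the front (rotate right by 2).
Working it through for "vtznlusmvuty": intermediate "lmnsttuuvvyz", final "yzlmnsttuuvv".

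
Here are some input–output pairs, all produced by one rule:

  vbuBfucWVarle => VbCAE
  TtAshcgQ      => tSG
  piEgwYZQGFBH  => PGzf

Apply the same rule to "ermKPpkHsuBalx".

EkKUL

In each case the input is transformed by: keep one character in every 3, starting at position 1 (positions 1st, 4th, 7th, ...), then flip the case of every letter.
Applying both steps to "ermKPpkHsuBalx": "eKkul", then "EkKUL".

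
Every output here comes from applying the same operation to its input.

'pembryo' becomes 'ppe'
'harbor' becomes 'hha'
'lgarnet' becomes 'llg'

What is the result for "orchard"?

oor

What's happening: double every character, then keep only the first 3 characters.
Working it through for "orchard": intermediate "oorrcchhaarrdd", final "oor".
(Check on "pembryo": → "ppeemmbbrryyoo" → "ppe" ✓)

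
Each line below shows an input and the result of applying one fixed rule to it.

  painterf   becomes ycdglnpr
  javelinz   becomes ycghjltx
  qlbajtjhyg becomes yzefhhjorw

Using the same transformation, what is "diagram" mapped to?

yybegkp

The transformation: sort the characters into alphabetical order, then shift every letter 2 places backward in the alphabet (wrapping around).
For "diagram" the result is "yybegkp".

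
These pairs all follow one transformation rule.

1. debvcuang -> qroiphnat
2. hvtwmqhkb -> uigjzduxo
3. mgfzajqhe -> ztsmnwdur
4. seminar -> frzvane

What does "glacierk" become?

The pattern: shift every letter 13 places forward in the alphabet (wrapping around) — i.e. ROT13.
On "glacierk" that produces "tynpvrex".

tynpvrex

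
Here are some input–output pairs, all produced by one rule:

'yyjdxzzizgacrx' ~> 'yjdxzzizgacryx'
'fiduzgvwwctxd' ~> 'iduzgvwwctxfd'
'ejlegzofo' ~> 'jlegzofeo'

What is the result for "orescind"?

The transformation: swap the first and last characters, then move the first character to the end.
Applying both steps to "orescind": "drescino", then "rescinod".

rescinod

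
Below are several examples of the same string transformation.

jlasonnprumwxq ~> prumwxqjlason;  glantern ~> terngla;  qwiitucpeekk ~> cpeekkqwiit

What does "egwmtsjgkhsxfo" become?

gkhsxfoegwmts

The rule is to swap the front and back halves of the string, then delete the last character.
Starting from "egwmtsjgkhsxfo": after the first operation, "gkhsxfoegwmtsj"; after the second, "gkhsxfoegwmts".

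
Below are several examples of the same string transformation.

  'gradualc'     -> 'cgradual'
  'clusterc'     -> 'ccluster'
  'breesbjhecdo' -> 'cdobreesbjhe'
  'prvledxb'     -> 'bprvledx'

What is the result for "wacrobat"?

The pattern: move the first 3 characters to the end (rotate left by 3), then swap the front and back halves of the string.
Working it through for "wacrobat": intermediate "robatwac", final "twacroba".
(Check on "prvledxb": → "ledxbprv" → "bprvledx" ✓)

twacroba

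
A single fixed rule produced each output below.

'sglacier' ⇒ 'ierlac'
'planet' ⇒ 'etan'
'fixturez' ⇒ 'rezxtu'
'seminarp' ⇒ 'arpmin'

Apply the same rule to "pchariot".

iothar

The pattern: delete the first 2 characters, then swap the front and back halves of the string.
"pchariot" → "iothar".
(Check on "seminarp": → "minarp" → "arpmin" ✓)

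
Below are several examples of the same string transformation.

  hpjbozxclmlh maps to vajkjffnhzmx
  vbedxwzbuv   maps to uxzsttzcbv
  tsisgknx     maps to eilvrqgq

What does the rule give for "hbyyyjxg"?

The transformation: swap the front and back halves of the string, then shift every letter 2 places backward in the alphabet (wrapping around).
For "hbyyyjxg", step one produces "yjxghbyy"; step two turns that into "whvefzww".

whvefzww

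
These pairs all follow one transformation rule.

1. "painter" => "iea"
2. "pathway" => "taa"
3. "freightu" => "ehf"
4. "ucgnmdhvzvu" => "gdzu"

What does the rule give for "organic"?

In each case the input is transformed by: move the first 2 characters to the end (rotate left by 2), then keep one character in every 3, starting at position 1 (positions 1st, 4th, 7th, ...).
"organic" → "gir".

gir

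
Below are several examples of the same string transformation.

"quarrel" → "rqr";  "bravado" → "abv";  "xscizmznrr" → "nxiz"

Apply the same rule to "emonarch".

ren

The pattern: move the last 3 characters to the front (rotate right by 3), then keep one character in every 3, starting at position 1 (positions 1st, 4th, 7th, ...).
Working it through for "emonarch": intermediate "rchemona", final "ren".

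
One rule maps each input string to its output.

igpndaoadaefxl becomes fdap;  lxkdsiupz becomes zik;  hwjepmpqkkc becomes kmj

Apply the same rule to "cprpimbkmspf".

fmmr

Looking at the pairs, the operation is to keep one character in every 3, starting at position 3 (positions 3rd, 6th, 9th, ...), then reverse the string.
Applying both steps to "cprpimbkmspf": "rmmf", then "fmmr".
(Check on "lxkdsiupz": → "kiz" → "zik" ✓)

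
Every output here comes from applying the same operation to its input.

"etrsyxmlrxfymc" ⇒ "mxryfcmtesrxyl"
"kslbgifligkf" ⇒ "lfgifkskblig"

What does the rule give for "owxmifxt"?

The pattern: swap each adjacent pair of characters (1↔2, 3↔4, ...), then swap the front and back halves of the string.
For "owxmifxt", step one produces "womxfitx"; step two turns that into "fitxwomx".

fitxwomx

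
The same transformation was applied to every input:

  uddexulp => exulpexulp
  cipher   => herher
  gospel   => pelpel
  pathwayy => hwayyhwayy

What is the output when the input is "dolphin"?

phinphin

The pattern: delete the first 3 characters, then write the whole string twice.
Applying both steps to "dolphin": "phin", then "phinphin".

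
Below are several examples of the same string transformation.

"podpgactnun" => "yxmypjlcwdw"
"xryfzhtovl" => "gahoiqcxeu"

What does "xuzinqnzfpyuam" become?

gdirwzwioyhdjv

The transformation: shift every letter 9 places forward in the alphabet (wrapping around).
Doing the same to "xuzinqnzfpyuam": "gdirwzwioyhdjv".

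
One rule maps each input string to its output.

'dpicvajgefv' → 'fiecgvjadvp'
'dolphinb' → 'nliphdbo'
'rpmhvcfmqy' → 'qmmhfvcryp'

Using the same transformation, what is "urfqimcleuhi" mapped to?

hfuqeilmcuir

Looking at the pairs, the operation is to take characters alternately from the front and the back (1st, last, 2nd, 2nd-last, ...), then move the first 3 characters to the end (rotate left by 3).
Working it through for "urfqimcleuhi": intermediate "uirhfuqeilmc", final "hfuqeilmcuir".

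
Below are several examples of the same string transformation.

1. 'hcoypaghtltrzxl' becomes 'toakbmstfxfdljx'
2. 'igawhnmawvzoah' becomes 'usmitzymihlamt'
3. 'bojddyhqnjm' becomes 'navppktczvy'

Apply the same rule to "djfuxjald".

pvrgjvmxp

What's happening: shift every letter 12 places forward in the alphabet (wrapping around).
On "djfuxjald" that produces "pvrgjvmxp".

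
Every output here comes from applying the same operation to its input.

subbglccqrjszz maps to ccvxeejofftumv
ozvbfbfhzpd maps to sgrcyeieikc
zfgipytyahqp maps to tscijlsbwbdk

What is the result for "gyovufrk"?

The rule is to move the last 2 characters to the front (rotate right by 2), then shift every letter 3 places forward in the alphabet (wrapping around).
For "gyovufrk", step one produces "rkgyovuf"; step two turns that into "unjbryxi".

unjbryxi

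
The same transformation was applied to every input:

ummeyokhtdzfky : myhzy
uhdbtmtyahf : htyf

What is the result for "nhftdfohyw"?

hdh

The rule is to keep one character in every 3, starting at position 2 (positions 2nd, 5th, 8th, ...).
On "nhftdfohyw" that produces "hdh".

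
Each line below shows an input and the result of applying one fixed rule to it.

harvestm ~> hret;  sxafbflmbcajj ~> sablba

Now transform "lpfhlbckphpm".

lflcpp

Looking at the pairs, the operation is to delete the last character, then keep every other character starting from the first (positions 1st, 3rd, 5th, ...).
"lpfhlbckphpm" → "lpfhlbckphp" → "lflcpp".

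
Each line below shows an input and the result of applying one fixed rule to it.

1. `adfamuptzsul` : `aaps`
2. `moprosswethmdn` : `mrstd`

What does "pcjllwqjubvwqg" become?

The rule is to keep one character in every 3, starting at position 1 (positions 1st, 4th, 7th, ...).
So "pcjllwqjubvwqg" becomes "plqbq".

plqbq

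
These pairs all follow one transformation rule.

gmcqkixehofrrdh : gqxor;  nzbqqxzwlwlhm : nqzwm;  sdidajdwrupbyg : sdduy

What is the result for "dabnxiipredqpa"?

The pattern: keep one character in every 3, starting at position 1 (positions 1st, 4th, 7th, ...).
So "dabnxiipredqpa" becomes "dniep".

dniep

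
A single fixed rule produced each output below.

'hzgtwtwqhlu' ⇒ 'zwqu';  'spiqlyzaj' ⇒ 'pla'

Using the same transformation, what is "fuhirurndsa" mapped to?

urna

In each case the input is transformed by: keep one character in every 3, starting at position 2 (positions 2nd, 5th, 8th, ...).
Doing the same to "fuhirurndsa": "urna".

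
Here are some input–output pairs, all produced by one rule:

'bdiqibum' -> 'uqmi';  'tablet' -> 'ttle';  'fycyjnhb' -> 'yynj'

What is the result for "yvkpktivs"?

yvvt

Rule — sort the characters into reverse alphabetical order, then keep only the first 4 characters.
"yvkpktivs" → "yvvt".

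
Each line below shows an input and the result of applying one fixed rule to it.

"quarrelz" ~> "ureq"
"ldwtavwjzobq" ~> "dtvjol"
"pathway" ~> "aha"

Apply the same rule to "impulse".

The pattern: swap the first and last characters, then keep every other character starting from the second (positions 2nd, 4th, 6th, ...).
On "impulse": the first step gives "empulsi", and the second then gives "mus".

mus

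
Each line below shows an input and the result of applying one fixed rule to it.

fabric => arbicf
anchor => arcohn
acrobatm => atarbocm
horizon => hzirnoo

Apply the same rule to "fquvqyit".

fyivquqt

In each case the input is transformed by: sort the characters into alphabetical order, then take characters alternately from the front and the back (1st, last, 2nd, 2nd-last, ...).
Applying both steps to "fquvqyit": "fiqqtuvy", then "fyivquqt".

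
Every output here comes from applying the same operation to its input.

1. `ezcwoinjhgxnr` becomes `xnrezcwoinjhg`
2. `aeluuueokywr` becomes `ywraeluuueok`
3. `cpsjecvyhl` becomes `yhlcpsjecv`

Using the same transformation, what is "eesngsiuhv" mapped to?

The rule is to move the last 3 characters to the front (rotate right by 3).
"eesngsiuhv" → "uhveesngsi".

uhveesngsi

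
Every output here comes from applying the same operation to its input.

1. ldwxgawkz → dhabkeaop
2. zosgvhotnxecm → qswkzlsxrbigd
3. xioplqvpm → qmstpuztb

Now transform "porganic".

The rule is to shift every letter 4 places forward in the alphabet (wrapping around), then swap the first and last characters.
On "porganic": the first step gives "tsvkermg", and the second then gives "gsvkermt".

gsvkermt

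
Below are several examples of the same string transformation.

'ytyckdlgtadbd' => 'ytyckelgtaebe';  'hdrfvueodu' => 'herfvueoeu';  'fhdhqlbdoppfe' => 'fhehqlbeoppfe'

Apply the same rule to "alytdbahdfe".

alytebahefe

Looking at the pairs, the operation is to replace every "d" with "e".
So "alytdbahdfe" becomes "alytebahefe".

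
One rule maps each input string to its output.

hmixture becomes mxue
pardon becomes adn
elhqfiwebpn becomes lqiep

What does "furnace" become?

unc

In each case the input is transformed by: keep every other character starting from the second (positions 2nd, 4th, 6th, ...).
Applying that to "furnace" gives "unc".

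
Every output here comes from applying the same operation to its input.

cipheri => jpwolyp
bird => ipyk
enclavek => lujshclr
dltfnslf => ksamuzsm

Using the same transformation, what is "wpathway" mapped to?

The rule is to shift every letter 7 places forward in the alphabet (wrapping around).
Applying that to "wpathway" gives "dwhaodhf".

dwhaodhf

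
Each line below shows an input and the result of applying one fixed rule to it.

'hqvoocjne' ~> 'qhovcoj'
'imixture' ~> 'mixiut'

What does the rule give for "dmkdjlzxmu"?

What's happening: delete the last 2 characters, then swap each adjacent pair of characters (1↔2, 3↔4, ...).
Applying both steps to "dmkdjlzxmu": "dmkdjlzx", then "mddkljxz".

mddkljxz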